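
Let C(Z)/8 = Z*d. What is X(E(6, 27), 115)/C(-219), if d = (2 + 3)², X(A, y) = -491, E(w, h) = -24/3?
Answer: 491/43800 ≈ 0.011210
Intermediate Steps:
E(w, h) = -8 (E(w, h) = -24*⅓ = -8)
d = 25 (d = 5² = 25)
C(Z) = 200*Z (C(Z) = 8*(Z*25) = 8*(25*Z) = 200*Z)
X(E(6, 27), 115)/C(-219) = -491/(200*(-219)) = -491/(-43800) = -491*(-1/43800) = 491/43800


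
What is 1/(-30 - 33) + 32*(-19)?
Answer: -38305/63 ≈ -608.02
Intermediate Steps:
1/(-30 - 33) + 32*(-19) = 1/(-63) - 608 = -1/63 - 608 = -38305/63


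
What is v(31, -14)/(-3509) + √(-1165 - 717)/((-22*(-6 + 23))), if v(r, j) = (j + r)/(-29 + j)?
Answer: 17/150887 - I*√1882/374 ≈ 0.00011267 - 0.11599*I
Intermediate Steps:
v(r, j) = (j + r)/(-29 + j)
v(31, -14)/(-3509) + √(-1165 - 717)/((-22*(-6 + 23))) = ((-14 + 31)/(-29 - 14))/(-3509) + √(-1165 - 717)/((-22*(-6 + 23))) = (17/(-43))*(-1/3509) + √(-1882)/((-22*17)) = -1/43*17*(-1/3509) + (I*√1882)/(-374) = -17/43*(-1/3509) + (I*√1882)*(-1/374) = 17/150887 - I*√1882/374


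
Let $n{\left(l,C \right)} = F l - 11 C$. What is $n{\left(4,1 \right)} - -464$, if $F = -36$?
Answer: $309$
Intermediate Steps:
$n{\left(l,C \right)} = - 36 l - 11 C$
$n{\left(4,1 \right)} - -464 = \left(\left(-36\right) 4 - 11\right) - -464 = \left(-144 - 11\right) + 464 = -155 + 464 = 309$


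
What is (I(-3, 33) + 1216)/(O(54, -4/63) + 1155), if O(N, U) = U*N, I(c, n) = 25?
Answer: 8687/8061 ≈ 1.0777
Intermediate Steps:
O(N, U) = N*U
(I(-3, 33) + 1216)/(O(54, -4/63) + 1155) = (25 + 1216)/(54*(-4/63) + 1155) = 1241/(54*(-4*1/63) + 1155) = 1241/(54*(-4/63) + 1155) = 1241/(-24/7 + 1155) = 1241/(8061/7) = 1241*(7/8061) = 8687/8061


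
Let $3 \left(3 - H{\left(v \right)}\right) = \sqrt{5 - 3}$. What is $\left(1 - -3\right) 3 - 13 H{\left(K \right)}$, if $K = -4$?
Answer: $-27 + \frac{13 \sqrt{2}}{3} \approx -20.872$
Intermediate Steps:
$H{\left(v \right)} = 3 - \frac{\sqrt{2}}{3}$ ($H{\left(v \right)} = 3 - \frac{\sqrt{5 - 3}}{3} = 3 - \frac{\sqrt{2}}{3}$)
$\left(1 - -3\right) 3 - 13 H{\left(K \right)} = \left(1 - -3\right) 3 - 13 \left(3 - \frac{\sqrt{2}}{3}\right) = \left(1 + 3\right) 3 - \left(39 - \frac{13 \sqrt{2}}{3}\right) = 4 \cdot 3 - \left(39 - \frac{13 \sqrt{2}}{3}\right) = 12 - \left(39 - \frac{13 \sqrt{2}}{3}\right) = -27 + \frac{13 \sqrt{2}}{3}$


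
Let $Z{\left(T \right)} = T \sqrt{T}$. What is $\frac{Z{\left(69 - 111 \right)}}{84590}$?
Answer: $- \frac{21 i \sqrt{42}}{42295} \approx - 0.0032178 i$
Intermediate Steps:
$Z{\left(T \right)} = T^{\frac{3}{2}}$
$\frac{Z{\left(69 - 111 \right)}}{84590} = \frac{\left(69 - 111\right)^{\frac{3}{2}}}{84590} = \left(-42\right)^{\frac{3}{2}} \cdot \frac{1}{84590} = - 42 i \sqrt{42} \cdot \frac{1}{84590} = - \frac{21 i \sqrt{42}}{42295}$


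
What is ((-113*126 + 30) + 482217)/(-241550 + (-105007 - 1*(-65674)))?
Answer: -468009/280883 ≈ -1.6662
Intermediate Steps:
((-113*126 + 30) + 482217)/(-241550 + (-105007 - 1*(-65674))) = ((-14238 + 30) + 482217)/(-241550 + (-105007 + 65674)) = (-14208 + 482217)/(-241550 - 39333) = 468009/(-280883) = 468009*(-1/280883) = -468009/280883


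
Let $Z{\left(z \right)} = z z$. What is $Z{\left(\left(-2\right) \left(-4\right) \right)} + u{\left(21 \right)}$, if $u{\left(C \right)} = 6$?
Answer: $70$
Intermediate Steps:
$Z{\left(z \right)} = z^{2}$
$Z{\left(\left(-2\right) \left(-4\right) \right)} + u{\left(21 \right)} = \left(\left(-2\right) \left(-4\right)\right)^{2} + 6 = 8^{2} + 6 = 64 + 6 = 70$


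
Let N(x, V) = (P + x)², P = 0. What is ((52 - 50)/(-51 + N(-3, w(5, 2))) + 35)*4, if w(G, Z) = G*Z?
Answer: 2936/21 ≈ 139.81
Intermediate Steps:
N(x, V) = x² (N(x, V) = (0 + x)² = x²)
((52 - 50)/(-51 + N(-3, w(5, 2))) + 35)*4 = ((52 - 50)/(-51 + (-3)²) + 35)*4 = (2/(-51 + 9) + 35)*4 = (2/(-42) + 35)*4 = (2*(-1/42) + 35)*4 = (-1/21 + 35)*4 = (734/21)*4 = 2936/21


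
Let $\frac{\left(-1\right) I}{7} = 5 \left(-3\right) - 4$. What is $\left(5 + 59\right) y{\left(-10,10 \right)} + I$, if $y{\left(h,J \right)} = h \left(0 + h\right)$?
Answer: $6533$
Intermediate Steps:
$y{\left(h,J \right)} = h^{2}$ ($y{\left(h,J \right)} = h h = h^{2}$)
$I = 133$ ($I = - 7 \left(5 \left(-3\right) - 4\right) = - 7 \left(-15 - 4\right) = \left(-7\right) \left(-19\right) = 133$)
$\left(5 + 59\right) y{\left(-10,10 \right)} + I = \left(5 + 59\right) \left(-10\right)^{2} + 133 = 64 \cdot 100 + 133 = 6400 + 133 = 6533$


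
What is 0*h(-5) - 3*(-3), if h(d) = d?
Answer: 9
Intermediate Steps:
0*h(-5) - 3*(-3) = 0*(-5) - 3*(-3) = 0 + 9 = 9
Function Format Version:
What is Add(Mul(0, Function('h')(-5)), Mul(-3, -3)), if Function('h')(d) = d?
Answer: 9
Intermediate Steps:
Add(Mul(0, Function('h')(-5)), Mul(-3, -3)) = Add(Mul(0, -5), Mul(-3, -3)) = Add(0, 9) = 9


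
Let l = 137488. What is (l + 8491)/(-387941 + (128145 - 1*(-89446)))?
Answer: -145979/170350 ≈ -0.85694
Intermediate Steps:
(l + 8491)/(-387941 + (128145 - 1*(-89446))) = (137488 + 8491)/(-387941 + (128145 - 1*(-89446))) = 145979/(-387941 + (128145 + 89446)) = 145979/(-387941 + 217591) = 145979/(-170350) = 145979*(-1/170350) = -145979/170350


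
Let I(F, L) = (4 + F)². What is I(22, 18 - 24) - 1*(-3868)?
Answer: 4544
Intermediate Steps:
I(22, 18 - 24) - 1*(-3868) = (4 + 22)² - 1*(-3868) = 26² + 3868 = 676 + 3868 = 4544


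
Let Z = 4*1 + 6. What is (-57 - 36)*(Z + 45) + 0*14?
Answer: -5115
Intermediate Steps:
Z = 10 (Z = 4 + 6 = 10)
(-57 - 36)*(Z + 45) + 0*14 = (-57 - 36)*(10 + 45) + 0*14 = -93*55 + 0 = -5115 + 0 = -5115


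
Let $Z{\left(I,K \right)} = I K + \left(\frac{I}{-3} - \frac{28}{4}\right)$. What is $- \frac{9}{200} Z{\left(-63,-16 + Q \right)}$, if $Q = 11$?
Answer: $- \frac{2961}{200} \approx -14.805$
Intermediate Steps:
$Z{\left(I,K \right)} = -7 - \frac{I}{3} + I K$ ($Z{\left(I,K \right)} = I K + \left(I \left(- \frac{1}{3}\right) - 7\right) = I K - \left(7 + \frac{I}{3}\right) = -7 - \frac{I}{3} + I K$)
$- \frac{9}{200} Z{\left(-63,-16 + Q \right)} = - \frac{9}{200} \left(-7 - -21 - 63 \left(-16 + 11\right)\right) = \left(-9\right) \frac{1}{200} \left(-7 + 21 - -315\right) = - \frac{9 \left(-7 + 21 + 315\right)}{200} = \left(- \frac{9}{200}\right) 329 = - \frac{2961}{200}$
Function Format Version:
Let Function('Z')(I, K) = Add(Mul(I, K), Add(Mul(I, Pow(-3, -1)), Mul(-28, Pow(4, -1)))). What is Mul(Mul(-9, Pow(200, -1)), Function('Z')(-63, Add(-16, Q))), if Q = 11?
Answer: Rational(-2961, 200) ≈ -14.805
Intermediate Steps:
Function('Z')(I, K) = Add(-7, Mul(Rational(-1, 3), I), Mul(I, K)) (Function('Z')(I, K) = Add(Mul(I, K), Add(Mul(I, Rational(-1, 3)), Mul(-28, Rational(1, 4)))) = Add(Mul(I, K), Add(Mul(Rational(-1, 3), I), -7)) = Add(Mul(I, K), Add(-7, Mul(Rational(-1, 3), I))) = Add(-7, Mul(Rational(-1, 3), I), Mul(I, K)))
Mul(Mul(-9, Pow(200, -1)), Function('Z')(-63, Add(-16, Q))) = Mul(Mul(-9, Pow(200, -1)), Add(-7, Mul(Rational(-1, 3), -63), Mul(-63, Add(-16, 11)))) = Mul(Mul(-9, Rational(1, 200)), Add(-7, 21, Mul(-63, -5))) = Mul(Rational(-9, 200), Add(-7, 21, 315)) = Mul(Rational(-9, 200), 329) = Rational(-2961, 200)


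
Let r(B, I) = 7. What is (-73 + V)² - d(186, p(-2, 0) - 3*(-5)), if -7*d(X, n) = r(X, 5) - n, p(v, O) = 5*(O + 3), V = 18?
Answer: 21152/7 ≈ 3021.7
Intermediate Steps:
p(v, O) = 15 + 5*O (p(v, O) = 5*(3 + O) = 15 + 5*O)
d(X, n) = -1 + n/7 (d(X, n) = -(7 - n)/7 = -1 + n/7)
(-73 + V)² - d(186, p(-2, 0) - 3*(-5)) = (-73 + 18)² - (-1 + ((15 + 5*0) - 3*(-5))/7) = (-55)² - (-1 + ((15 + 0) + 15)/7) = 3025 - (-1 + (15 + 15)/7) = 3025 - (-1 + (⅐)*30) = 3025 - (-1 + 30/7) = 3025 - 1*23/7 = 3025 - 23/7 = 21152/7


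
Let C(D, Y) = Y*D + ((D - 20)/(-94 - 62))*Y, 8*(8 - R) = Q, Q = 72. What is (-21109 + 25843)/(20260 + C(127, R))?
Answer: 738504/3140855 ≈ 0.23513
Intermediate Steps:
R = -1 (R = 8 - ⅛*72 = 8 - 9 = -1)
C(D, Y) = D*Y + Y*(5/39 - D/156) (C(D, Y) = D*Y + ((-20 + D)/(-156))*Y = D*Y + ((-20 + D)*(-1/156))*Y = D*Y + (5/39 - D/156)*Y = D*Y + Y*(5/39 - D/156))
(-21109 + 25843)/(20260 + C(127, R)) = (-21109 + 25843)/(20260 + (5/156)*(-1)*(4 + 31*127)) = 4734/(20260 + (5/156)*(-1)*(4 + 3937)) = 4734/(20260 + (5/156)*(-1)*3941) = 4734/(20260 - 19705/156) = 4734/(3140855/156) = 4734*(156/3140855) = 738504/3140855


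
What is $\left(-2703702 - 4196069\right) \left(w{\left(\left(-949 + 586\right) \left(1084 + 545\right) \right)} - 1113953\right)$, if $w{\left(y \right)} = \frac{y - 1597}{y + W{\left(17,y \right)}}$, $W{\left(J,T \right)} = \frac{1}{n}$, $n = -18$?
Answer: $\frac{81809061158052266509}{10643887} \approx 7.686 \cdot 10^{12}$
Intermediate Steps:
$W{\left(J,T \right)} = - \frac{1}{18}$ ($W{\left(J,T \right)} = \frac{1}{-18} = - \frac{1}{18}$)
$w{\left(y \right)} = \frac{-1597 + y}{- \frac{1}{18} + y}$ ($w{\left(y \right)} = \frac{y - 1597}{y - \frac{1}{18}} = \frac{-1597 + y}{- \frac{1}{18} + y}$)
$\left(-2703702 - 4196069\right) \left(w{\left(\left(-949 + 586\right) \left(1084 + 545\right) \right)} - 1113953\right) = \left(-2703702 - 4196069\right) \left(\frac{18 \left(-1597 + \left(-949 + 586\right) \left(1084 + 545\right)\right)}{-1 + 18 \left(-949 + 586\right) \left(1084 + 545\right)} - 1113953\right) = - 6899771 \left(\frac{18 \left(-1597 - 591327\right)}{-1 + 18 \left(\left(-363\right) 1629\right)} - 1113953\right) = - 6899771 \left(\frac{18 \left(-1597 - 591327\right)}{-1 + 18 \left(-591327\right)} - 1113953\right) = - 6899771 \left(18 \frac{1}{-1 - 10643886} \left(-592924\right) - 1113953\right) = - 6899771 \left(18 \frac{1}{-10643887} \left(-592924\right) - 1113953\right) = - 6899771 \left(18 \left(- \frac{1}{10643887}\right) \left(-592924\right) - 1113953\right) = - 6899771 \left(\frac{10672632}{10643887} - 1113953\right) = \left(-6899771\right) \left(- \frac{11856779182679}{10643887}\right) = \frac{81809061158052266509}{10643887}$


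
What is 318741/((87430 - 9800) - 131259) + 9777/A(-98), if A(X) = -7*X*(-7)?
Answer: -2054925015/257526458 ≈ -7.9795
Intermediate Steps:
A(X) = 49*X
318741/((87430 - 9800) - 131259) + 9777/A(-98) = 318741/((87430 - 9800) - 131259) + 9777/((49*(-98))) = 318741/(77630 - 131259) + 9777/(-4802) = 318741/(-53629) + 9777*(-1/4802) = 318741*(-1/53629) - 9777/4802 = -318741/53629 - 9777/4802 = -2054925015/257526458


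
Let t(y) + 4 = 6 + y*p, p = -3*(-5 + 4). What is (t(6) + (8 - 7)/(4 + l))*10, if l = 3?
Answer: 1410/7 ≈ 201.43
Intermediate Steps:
p = 3 (p = -3*(-1) = 3)
t(y) = 2 + 3*y (t(y) = -4 + (6 + y*3) = -4 + (6 + 3*y) = 2 + 3*y)
(t(6) + (8 - 7)/(4 + l))*10 = ((2 + 3*6) + (8 - 7)/(4 + 3))*10 = ((2 + 18) + 1/7)*10 = (20 + 1*(⅐))*10 = (20 + ⅐)*10 = (141/7)*10 = 1410/7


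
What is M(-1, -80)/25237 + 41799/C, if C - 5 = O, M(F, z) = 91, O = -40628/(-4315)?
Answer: 4551818741818/1569817111 ≈ 2899.6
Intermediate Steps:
O = 40628/4315 (O = -40628*(-1/4315) = 40628/4315 ≈ 9.4155)
C = 62203/4315 (C = 5 + 40628/4315 = 62203/4315 ≈ 14.416)
M(-1, -80)/25237 + 41799/C = 91/25237 + 41799/(62203/4315) = 91*(1/25237) + 41799*(4315/62203) = 91/25237 + 180362685/62203 = 4551818741818/1569817111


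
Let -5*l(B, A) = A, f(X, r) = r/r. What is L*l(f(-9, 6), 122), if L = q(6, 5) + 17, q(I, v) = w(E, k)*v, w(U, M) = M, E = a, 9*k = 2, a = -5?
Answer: -19886/45 ≈ -441.91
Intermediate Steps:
f(X, r) = 1
l(B, A) = -A/5
k = 2/9 (k = (1/9)*2 = 2/9 ≈ 0.22222)
E = -5
q(I, v) = 2*v/9
L = 163/9 (L = (2/9)*5 + 17 = 10/9 + 17 = 163/9 ≈ 18.111)
L*l(f(-9, 6), 122) = 163*(-1/5*122)/9 = (163/9)*(-122/5) = -19886/45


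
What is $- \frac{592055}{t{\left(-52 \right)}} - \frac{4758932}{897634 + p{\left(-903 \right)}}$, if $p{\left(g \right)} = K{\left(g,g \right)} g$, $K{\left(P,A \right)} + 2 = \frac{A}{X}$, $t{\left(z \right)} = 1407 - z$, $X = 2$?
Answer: $- \frac{1561689437471}{3814247651} \approx -409.44$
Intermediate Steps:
$K{\left(P,A \right)} = -2 + \frac{A}{2}$
$p{\left(g \right)} = g \left(-2 + \frac{g}{2}\right)$ ($p{\left(g \right)} = \left(-2 + \frac{g}{2}\right) g = g \left(-2 + \frac{g}{2}\right)$)
$- \frac{592055}{t{\left(-52 \right)}} - \frac{4758932}{897634 + p{\left(-903 \right)}} = - \frac{592055}{1407 - -52} - \frac{4758932}{897634 + \frac{1}{2} \left(-903\right) \left(-4 - 903\right)} = - \frac{592055}{1407 + 52} - \frac{4758932}{897634 + \frac{1}{2} \left(-903\right) \left(-907\right)} = - \frac{592055}{1459} - \frac{4758932}{897634 + \frac{819021}{2}} = \left(-592055\right) \frac{1}{1459} - \frac{4758932}{\frac{2614289}{2}} = - \frac{592055}{1459} - \frac{9517864}{2614289} = - \frac{1561689437471}{3814247651}$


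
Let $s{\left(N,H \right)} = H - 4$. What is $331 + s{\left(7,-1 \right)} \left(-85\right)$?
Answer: $756$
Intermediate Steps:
$s{\left(N,H \right)} = -4 + H$ ($s{\left(N,H \right)} = H - 4 = -4 + H$)
$331 + s{\left(7,-1 \right)} \left(-85\right) = 331 + \left(-4 - 1\right) \left(-85\right) = 331 - -425 = 331 + 425 = 756$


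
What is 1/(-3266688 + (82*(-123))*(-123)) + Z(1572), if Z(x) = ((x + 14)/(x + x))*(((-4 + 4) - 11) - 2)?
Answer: -1160398309/176946940 ≈ -6.5579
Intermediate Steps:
Z(x) = -13*(14 + x)/(2*x) (Z(x) = ((14 + x)/((2*x)))*((0 - 11) - 2) = ((14 + x)*(1/(2*x)))*(-11 - 2) = ((14 + x)/(2*x))*(-13) = -13*(14 + x)/(2*x))
1/(-3266688 + (82*(-123))*(-123)) + Z(1572) = 1/(-3266688 + (82*(-123))*(-123)) + (-13/2 - 91/1572) = 1/(-3266688 - 10086*(-123)) + (-13/2 - 91*1/1572) = 1/(-3266688 + 1240578) + (-13/2 - 91/1572) = 1/(-2026110) - 10309/1572 = -1/2026110 - 10309/1572 = -1160398309/176946940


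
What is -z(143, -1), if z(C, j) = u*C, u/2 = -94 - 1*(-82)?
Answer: 3432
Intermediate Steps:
u = -24 (u = 2*(-94 - 1*(-82)) = 2*(-94 + 82) = 2*(-12) = -24)
z(C, j) = -24*C
-z(143, -1) = -(-24)*143 = -1*(-3432) = 3432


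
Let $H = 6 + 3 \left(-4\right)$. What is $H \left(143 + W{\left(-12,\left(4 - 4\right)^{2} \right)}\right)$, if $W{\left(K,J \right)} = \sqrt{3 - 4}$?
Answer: $-858 - 6 i \approx -858.0 - 6.0 i$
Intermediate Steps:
$W{\left(K,J \right)} = i$ ($W{\left(K,J \right)} = \sqrt{-1} = i$)
$H = -6$ ($H = 6 - 12 = -6$)
$H \left(143 + W{\left(-12,\left(4 - 4\right)^{2} \right)}\right) = - 6 \left(143 + i\right) = -858 - 6 i$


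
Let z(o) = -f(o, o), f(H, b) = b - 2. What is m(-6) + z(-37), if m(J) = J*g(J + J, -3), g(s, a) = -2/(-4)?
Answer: 36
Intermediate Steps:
g(s, a) = ½ (g(s, a) = -2*(-¼) = ½)
f(H, b) = -2 + b
z(o) = 2 - o (z(o) = -(-2 + o) = 2 - o)
m(J) = J/2 (m(J) = J*(½) = J/2)
m(-6) + z(-37) = (½)*(-6) + (2 - 1*(-37)) = -3 + (2 + 37) = -3 + 39 = 36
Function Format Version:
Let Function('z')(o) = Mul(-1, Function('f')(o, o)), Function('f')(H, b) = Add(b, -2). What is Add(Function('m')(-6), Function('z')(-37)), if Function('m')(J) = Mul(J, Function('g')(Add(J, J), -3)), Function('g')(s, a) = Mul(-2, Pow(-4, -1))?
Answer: 36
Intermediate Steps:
Function('g')(s, a) = Rational(1, 2) (Function('g')(s, a) = Mul(-2, Rational(-1, 4)) = Rational(1, 2))
Function('f')(H, b) = Add(-2, b)
Function('z')(o) = Add(2, Mul(-1, o)) (Function('z')(o) = Mul(-1, Add(-2, o)) = Add(2, Mul(-1, o)))
Function('m')(J) = Mul(Rational(1, 2), J) (Function('m')(J) = Mul(J, Rational(1, 2)) = Mul(Rational(1, 2), J))
Add(Function('m')(-6), Function('z')(-37)) = Add(Mul(Rational(1, 2), -6), Add(2, Mul(-1, -37))) = Add(-3, Add(2, 37)) = Add(-3, 39) = 36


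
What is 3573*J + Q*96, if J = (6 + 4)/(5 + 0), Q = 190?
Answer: 25386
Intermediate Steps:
J = 2 (J = 10/5 = 10*(⅕) = 2)
3573*J + Q*96 = 3573*2 + 190*96 = 7146 + 18240 = 25386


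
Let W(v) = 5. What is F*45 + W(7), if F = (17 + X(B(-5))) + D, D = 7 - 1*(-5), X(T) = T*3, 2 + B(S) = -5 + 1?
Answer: 500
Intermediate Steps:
B(S) = -6 (B(S) = -2 + (-5 + 1) = -2 - 4 = -6)
X(T) = 3*T
D = 12 (D = 7 + 5 = 12)
F = 11 (F = (17 + 3*(-6)) + 12 = (17 - 18) + 12 = -1 + 12 = 11)
F*45 + W(7) = 11*45 + 5 = 495 + 5 = 500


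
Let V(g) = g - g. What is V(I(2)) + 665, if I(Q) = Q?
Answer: 665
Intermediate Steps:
V(g) = 0
V(I(2)) + 665 = 0 + 665 = 665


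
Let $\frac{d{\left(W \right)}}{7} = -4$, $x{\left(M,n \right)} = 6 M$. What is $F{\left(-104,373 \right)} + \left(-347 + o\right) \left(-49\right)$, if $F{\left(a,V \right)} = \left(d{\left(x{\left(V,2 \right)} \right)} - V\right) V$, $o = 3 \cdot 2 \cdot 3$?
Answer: $-133452$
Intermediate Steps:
$d{\left(W \right)} = -28$ ($d{\left(W \right)} = 7 \left(-4\right) = -28$)
$o = 18$ ($o = 6 \cdot 3 = 18$)
$F{\left(a,V \right)} = V \left(-28 - V\right)$ ($F{\left(a,V \right)} = \left(-28 - V\right) V = V \left(-28 - V\right)$)
$F{\left(-104,373 \right)} + \left(-347 + o\right) \left(-49\right) = \left(-1\right) 373 \left(28 + 373\right) + \left(-347 + 18\right) \left(-49\right) = \left(-1\right) 373 \cdot 401 - -16121 = -149573 + 16121 = -133452$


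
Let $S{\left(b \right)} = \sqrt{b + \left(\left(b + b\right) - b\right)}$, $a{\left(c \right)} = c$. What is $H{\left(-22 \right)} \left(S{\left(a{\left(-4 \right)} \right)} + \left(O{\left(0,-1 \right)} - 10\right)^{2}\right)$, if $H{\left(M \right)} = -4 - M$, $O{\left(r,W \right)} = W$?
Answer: $2178 + 36 i \sqrt{2} \approx 2178.0 + 50.912 i$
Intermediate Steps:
$S{\left(b \right)} = \sqrt{2} \sqrt{b}$ ($S{\left(b \right)} = \sqrt{b + \left(2 b - b\right)} = \sqrt{b + b} = \sqrt{2 b} = \sqrt{2} \sqrt{b}$)
$H{\left(-22 \right)} \left(S{\left(a{\left(-4 \right)} \right)} + \left(O{\left(0,-1 \right)} - 10\right)^{2}\right) = \left(-4 - -22\right) \left(\sqrt{2} \sqrt{-4} + \left(-1 - 10\right)^{2}\right) = \left(-4 + 22\right) \left(\sqrt{2} \cdot 2 i + \left(-11\right)^{2}\right) = 18 \left(2 i \sqrt{2} + 121\right) = 18 \left(121 + 2 i \sqrt{2}\right) = 2178 + 36 i \sqrt{2}$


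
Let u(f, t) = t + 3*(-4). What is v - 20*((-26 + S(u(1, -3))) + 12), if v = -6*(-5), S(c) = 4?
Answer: 230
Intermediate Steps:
u(f, t) = -12 + t (u(f, t) = t - 12 = -12 + t)
v = 30
v - 20*((-26 + S(u(1, -3))) + 12) = 30 - 20*((-26 + 4) + 12) = 30 - 20*(-22 + 12) = 30 - 20*(-10) = 30 + 200 = 230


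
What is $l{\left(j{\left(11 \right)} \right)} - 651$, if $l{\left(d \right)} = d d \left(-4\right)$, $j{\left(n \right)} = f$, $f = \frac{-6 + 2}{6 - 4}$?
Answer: $-667$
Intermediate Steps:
$f = -2$ ($f = - \frac{4}{2} = \left(-4\right) \frac{1}{2} = -2$)
$j{\left(n \right)} = -2$
$l{\left(d \right)} = - 4 d^{2}$ ($l{\left(d \right)} = d^{2} \left(-4\right) = - 4 d^{2}$)
$l{\left(j{\left(11 \right)} \right)} - 651 = - 4 \left(-2\right)^{2} - 651 = \left(-4\right) 4 - 651 = -16 - 651 = -667$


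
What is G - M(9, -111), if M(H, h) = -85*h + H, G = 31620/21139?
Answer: -199605096/21139 ≈ -9442.5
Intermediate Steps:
G = 31620/21139 (G = 31620*(1/21139) = 31620/21139 ≈ 1.4958)
M(H, h) = H - 85*h
G - M(9, -111) = 31620/21139 - (9 - 85*(-111)) = 31620/21139 - (9 + 9435) = 31620/21139 - 1*9444 = 31620/21139 - 9444 = -199605096/21139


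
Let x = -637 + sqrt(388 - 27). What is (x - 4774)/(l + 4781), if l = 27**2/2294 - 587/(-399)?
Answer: -4935329952/4377715435 ≈ -1.1274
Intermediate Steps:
x = -618 (x = -637 + sqrt(361) = -637 + 19 = -618)
l = 1637449/915306 (l = 729*(1/2294) - 587*(-1/399) = 729/2294 + 587/399 = 1637449/915306 ≈ 1.7890)
(x - 4774)/(l + 4781) = (-618 - 4774)/(1637449/915306 + 4781) = -5392/4377715435/915306 = -5392*915306/4377715435 = -4935329952/4377715435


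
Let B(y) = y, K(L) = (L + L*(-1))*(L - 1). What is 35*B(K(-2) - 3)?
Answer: -105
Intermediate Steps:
K(L) = 0 (K(L) = (L - L)*(-1 + L) = 0*(-1 + L) = 0)
35*B(K(-2) - 3) = 35*(0 - 3) = 35*(-3) = -105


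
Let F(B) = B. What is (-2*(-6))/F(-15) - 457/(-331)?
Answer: 961/1655 ≈ 0.58066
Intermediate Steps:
(-2*(-6))/F(-15) - 457/(-331) = -2*(-6)/(-15) - 457/(-331) = 12*(-1/15) - 457*(-1/331) = -⅘ + 457/331 = 961/1655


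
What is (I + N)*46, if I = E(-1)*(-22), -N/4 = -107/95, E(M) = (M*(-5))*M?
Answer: 500388/95 ≈ 5267.2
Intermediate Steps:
E(M) = -5*M² (E(M) = (-5*M)*M = -5*M²)
N = 428/95 (N = -(-428)/95 = -4*(-107/95) = 428/95 ≈ 4.5053)
I = 110 (I = -5*(-1)²*(-22) = -5*1*(-22) = -5*(-22) = 110)
(I + N)*46 = (110 + 428/95)*46 = (10878/95)*46 = 500388/95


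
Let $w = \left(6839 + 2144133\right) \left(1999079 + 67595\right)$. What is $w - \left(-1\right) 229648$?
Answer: $4445358136776$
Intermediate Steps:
$w = 4445357907128$ ($w = 2150972 \cdot 2066674 = 4445357907128$)
$w - \left(-1\right) 229648 = 4445357907128 - \left(-1\right) 229648 = 4445357907128 - -229648 = 4445357907128 + 229648 = 4445358136776$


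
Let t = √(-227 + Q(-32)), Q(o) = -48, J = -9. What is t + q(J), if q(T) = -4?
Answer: -4 + 5*I*√11 ≈ -4.0 + 16.583*I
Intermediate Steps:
t = 5*I*√11 (t = √(-227 - 48) = √(-275) = 5*I*√11 ≈ 16.583*I)
t + q(J) = 5*I*√11 - 4 = -4 + 5*I*√11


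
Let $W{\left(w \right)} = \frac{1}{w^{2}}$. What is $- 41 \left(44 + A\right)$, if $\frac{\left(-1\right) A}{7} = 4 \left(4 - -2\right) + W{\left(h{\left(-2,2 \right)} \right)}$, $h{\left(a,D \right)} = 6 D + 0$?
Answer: $\frac{732383}{144} \approx 5086.0$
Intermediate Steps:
$h{\left(a,D \right)} = 6 D$
$W{\left(w \right)} = \frac{1}{w^{2}}$
$A = - \frac{24199}{144}$ ($A = - 7 \left(4 \left(4 - -2\right) + \frac{1}{144}\right) = - 7 \left(4 \left(4 + 2\right) + \frac{1}{144}\right) = - 7 \left(4 \cdot 6 + \frac{1}{144}\right) = - 7 \left(24 + \frac{1}{144}\right) = \left(-7\right) \frac{3457}{144} = - \frac{24199}{144} \approx -168.05$)
$- 41 \left(44 + A\right) = - 41 \left(44 - \frac{24199}{144}\right) = \left(-41\right) \left(- \frac{17863}{144}\right) = \frac{732383}{144}$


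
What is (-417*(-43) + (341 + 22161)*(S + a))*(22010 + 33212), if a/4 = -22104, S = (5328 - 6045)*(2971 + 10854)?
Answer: -12427222741537122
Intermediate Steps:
S = -9912525 (S = -717*13825 = -9912525)
a = -88416 (a = 4*(-22104) = -88416)
(-417*(-43) + (341 + 22161)*(S + a))*(22010 + 33212) = (-417*(-43) + (341 + 22161)*(-9912525 - 88416))*(22010 + 33212) = (17931 + 22502*(-10000941))*55222 = (17931 - 225041174382)*55222 = -225041156451*55222 = -12427222741537122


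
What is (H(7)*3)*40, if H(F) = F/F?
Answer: 120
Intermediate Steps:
H(F) = 1
(H(7)*3)*40 = (1*3)*40 = 3*40 = 120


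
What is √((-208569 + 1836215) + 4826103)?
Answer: √6453749 ≈ 2540.4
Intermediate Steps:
√((-208569 + 1836215) + 4826103) = √(1627646 + 4826103) = √6453749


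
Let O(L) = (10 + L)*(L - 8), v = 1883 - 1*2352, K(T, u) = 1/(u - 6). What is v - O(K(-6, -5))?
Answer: -47048/121 ≈ -388.83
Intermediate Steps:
K(T, u) = 1/(-6 + u)
v = -469 (v = 1883 - 2352 = -469)
O(L) = (-8 + L)*(10 + L) (O(L) = (10 + L)*(-8 + L) = (-8 + L)*(10 + L))
v - O(K(-6, -5)) = -469 - (-80 + (1/(-6 - 5))**2 + 2/(-6 - 5)) = -469 - (-80 + (1/(-11))**2 + 2/(-11)) = -469 - (-80 + (-1/11)**2 + 2*(-1/11)) = -469 - (-80 + 1/121 - 2/11) = -469 - 1*(-9701/121) = -469 + 9701/121 = -47048/121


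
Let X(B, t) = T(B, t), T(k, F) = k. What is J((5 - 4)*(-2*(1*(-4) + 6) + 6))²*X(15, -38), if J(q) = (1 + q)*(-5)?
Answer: 3375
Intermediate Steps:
X(B, t) = B
J(q) = -5 - 5*q
J((5 - 4)*(-2*(1*(-4) + 6) + 6))²*X(15, -38) = (-5 - 5*(5 - 4)*(-2*(1*(-4) + 6) + 6))²*15 = (-5 - 5*(-2*(-4 + 6) + 6))²*15 = (-5 - 5*(-2*2 + 6))²*15 = (-5 - 5*(-4 + 6))²*15 = (-5 - 5*2)²*15 = (-5 - 10)²*15 = (-15)²*15 = 225*15 = 3375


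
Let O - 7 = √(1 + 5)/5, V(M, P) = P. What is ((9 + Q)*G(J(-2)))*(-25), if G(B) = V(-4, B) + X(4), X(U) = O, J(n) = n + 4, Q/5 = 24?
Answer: -29025 - 645*√6 ≈ -30605.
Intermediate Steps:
O = 7 + √6/5 (O = 7 + √(1 + 5)/5 = 7 + √6*(⅕) = 7 + √6/5 ≈ 7.4899)
Q = 120 (Q = 5*24 = 120)
J(n) = 4 + n
X(U) = 7 + √6/5
G(B) = 7 + B + √6/5 (G(B) = B + (7 + √6/5) = 7 + B + √6/5)
((9 + Q)*G(J(-2)))*(-25) = ((9 + 120)*(7 + (4 - 2) + √6/5))*(-25) = (129*(7 + 2 + √6/5))*(-25) = (129*(9 + √6/5))*(-25) = (1161 + 129*√6/5)*(-25) = -29025 - 645*√6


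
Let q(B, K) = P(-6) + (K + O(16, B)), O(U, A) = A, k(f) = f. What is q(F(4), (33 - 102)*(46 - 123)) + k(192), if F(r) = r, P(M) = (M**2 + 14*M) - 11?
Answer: 5450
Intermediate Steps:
P(M) = -11 + M**2 + 14*M
q(B, K) = -59 + B + K (q(B, K) = (-11 + (-6)**2 + 14*(-6)) + (K + B) = (-11 + 36 - 84) + (B + K) = -59 + (B + K) = -59 + B + K)
q(F(4), (33 - 102)*(46 - 123)) + k(192) = (-59 + 4 + (33 - 102)*(46 - 123)) + 192 = (-59 + 4 - 69*(-77)) + 192 = (-59 + 4 + 5313) + 192 = 5258 + 192 = 5450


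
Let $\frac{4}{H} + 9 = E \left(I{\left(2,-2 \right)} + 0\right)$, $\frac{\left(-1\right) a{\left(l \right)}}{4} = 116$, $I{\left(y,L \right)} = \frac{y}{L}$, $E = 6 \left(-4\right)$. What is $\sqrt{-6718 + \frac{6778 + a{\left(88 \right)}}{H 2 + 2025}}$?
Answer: $\frac{2 i \sqrt{1549671880693}}{30383} \approx 81.944 i$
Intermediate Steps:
$E = -24$
$a{\left(l \right)} = -464$ ($a{\left(l \right)} = \left(-4\right) 116 = -464$)
$H = \frac{4}{15}$ ($H = \frac{4}{-9 - 24 \left(\frac{2}{-2} + 0\right)} = \frac{4}{-9 - 24 \left(2 \left(- \frac{1}{2}\right) + 0\right)} = \frac{4}{-9 - 24 \left(-1 + 0\right)} = \frac{4}{-9 - -24} = \frac{4}{-9 + 24} = \frac{4}{15} \approx 0.26667$)
$\sqrt{-6718 + \frac{6778 + a{\left(88 \right)}}{H 2 + 2025}} = \sqrt{-6718 + \frac{6778 - 464}{\frac{4}{15} \cdot 2 + 2025}} = \sqrt{-6718 + \frac{6314}{\frac{8}{15} + 2025}} = \sqrt{-6718 + \frac{6314}{\frac{30383}{15}}} = \sqrt{-6718 + 6314 \cdot \frac{15}{30383}} = \sqrt{-6718 + \frac{94710}{30383}} = \sqrt{- \frac{204018284}{30383}} = \frac{2 i \sqrt{1549671880693}}{30383}$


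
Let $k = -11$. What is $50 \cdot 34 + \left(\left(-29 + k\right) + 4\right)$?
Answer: $1664$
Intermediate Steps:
$50 \cdot 34 + \left(\left(-29 + k\right) + 4\right) = 50 \cdot 34 + \left(\left(-29 - 11\right) + 4\right) = 1700 + \left(-40 + 4\right) = 1700 - 36 = 1664$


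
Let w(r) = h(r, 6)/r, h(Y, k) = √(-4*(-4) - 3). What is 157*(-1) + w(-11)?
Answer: -157 - √13/11 ≈ -157.33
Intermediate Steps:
h(Y, k) = √13 (h(Y, k) = √(16 - 3) = √13)
w(r) = √13/r
157*(-1) + w(-11) = 157*(-1) + √13/(-11) = -157 + √13*(-1/11) = -157 - √13/11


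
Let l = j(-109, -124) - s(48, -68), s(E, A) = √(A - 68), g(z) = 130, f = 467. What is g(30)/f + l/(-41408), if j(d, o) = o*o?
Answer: -112347/1208596 + I*√34/20704 ≈ -0.092957 + 0.00028163*I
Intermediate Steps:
j(d, o) = o²
s(E, A) = √(-68 + A)
l = 15376 - 2*I*√34 (l = (-124)² - √(-68 - 68) = 15376 - √(-136) = 15376 - 2*I*√34 ≈ 15376.0 - 11.662*I)
g(30)/f + l/(-41408) = 130/467 + (15376 - 2*I*√34)/(-41408) = 130*(1/467) + (15376 - 2*I*√34)*(-1/41408) = 130/467 + (-961/2588 + I*√34/20704) = -112347/1208596 + I*√34/20704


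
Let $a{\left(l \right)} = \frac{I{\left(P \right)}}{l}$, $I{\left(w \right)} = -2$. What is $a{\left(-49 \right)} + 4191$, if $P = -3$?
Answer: $\frac{205361}{49} \approx 4191.0$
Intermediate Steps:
$a{\left(l \right)} = - \frac{2}{l}$
$a{\left(-49 \right)} + 4191 = - \frac{2}{-49} + 4191 = \left(-2\right) \left(- \frac{1}{49}\right) + 4191 = \frac{2}{49} + 4191 = \frac{205361}{49}$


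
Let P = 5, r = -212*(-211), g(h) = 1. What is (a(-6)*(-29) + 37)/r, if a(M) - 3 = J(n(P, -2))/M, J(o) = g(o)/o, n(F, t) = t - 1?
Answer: -929/805176 ≈ -0.0011538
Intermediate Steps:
r = 44732
n(F, t) = -1 + t
J(o) = 1/o
a(M) = 3 - 1/(3*M) (a(M) = 3 + 1/((-1 - 2)*M) = 3 + 1/((-3)*M) = 3 - 1/(3*M))
(a(-6)*(-29) + 37)/r = ((3 - 1/3/(-6))*(-29) + 37)/44732 = ((3 - 1/3*(-1/6))*(-29) + 37)*(1/44732) = ((3 + 1/18)*(-29) + 37)*(1/44732) = ((55/18)*(-29) + 37)*(1/44732) = (-1595/18 + 37)*(1/44732) = -929/18*1/44732 = -929/805176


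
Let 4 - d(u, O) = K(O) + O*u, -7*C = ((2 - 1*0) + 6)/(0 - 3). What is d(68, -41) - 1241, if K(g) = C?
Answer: 32563/21 ≈ 1550.6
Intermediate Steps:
C = 8/21 (C = -((2 - 1*0) + 6)/(7*(0 - 3)) = -((2 + 0) + 6)/(7*(-3)) = -(2 + 6)*(-1)/(7*3) = -8*(-1)/(7*3) = -⅐*(-8/3) = 8/21 ≈ 0.38095)
K(g) = 8/21
d(u, O) = 76/21 - O*u (d(u, O) = 4 - (8/21 + O*u) = 4 + (-8/21 - O*u) = 76/21 - O*u)
d(68, -41) - 1241 = (76/21 - 1*(-41)*68) - 1241 = (76/21 + 2788) - 1241 = 58624/21 - 1241 = 32563/21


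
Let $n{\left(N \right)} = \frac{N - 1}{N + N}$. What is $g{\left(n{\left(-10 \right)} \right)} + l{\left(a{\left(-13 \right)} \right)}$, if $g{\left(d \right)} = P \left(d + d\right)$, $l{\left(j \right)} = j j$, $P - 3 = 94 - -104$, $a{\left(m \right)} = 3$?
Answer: $\frac{2301}{10} \approx 230.1$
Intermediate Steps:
$P = 201$ ($P = 3 + \left(94 - -104\right) = 3 + \left(94 + 104\right) = 3 + 198 = 201$)
$n{\left(N \right)} = \frac{-1 + N}{2 N}$
$l{\left(j \right)} = j^{2}$
$g{\left(d \right)} = 402 d$ ($g{\left(d \right)} = 201 \left(d + d\right) = 201 \cdot 2 d = 402 d$)
$g{\left(n{\left(-10 \right)} \right)} + l{\left(a{\left(-13 \right)} \right)} = 402 \frac{-1 - 10}{2 \left(-10\right)} + 3^{2} = 402 \cdot \frac{1}{2} \left(- \frac{1}{10}\right) \left(-11\right) + 9 = 402 \cdot \frac{11}{20} + 9 = \frac{2211}{10} + 9 = \frac{2301}{10}$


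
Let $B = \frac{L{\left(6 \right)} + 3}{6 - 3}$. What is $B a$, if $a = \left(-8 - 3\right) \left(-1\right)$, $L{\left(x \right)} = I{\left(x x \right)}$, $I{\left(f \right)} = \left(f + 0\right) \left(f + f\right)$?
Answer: $9515$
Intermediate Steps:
$I{\left(f \right)} = 2 f^{2}$ ($I{\left(f \right)} = f 2 f = 2 f^{2}$)
$L{\left(x \right)} = 2 x^{4}$ ($L{\left(x \right)} = 2 \left(x x\right)^{2} = 2 \left(x^{2}\right)^{2} = 2 x^{4}$)
$a = 11$ ($a = \left(-11\right) \left(-1\right) = 11$)
$B = 865$ ($B = \frac{2 \cdot 6^{4} + 3}{6 - 3} = \frac{2 \cdot 1296 + 3}{3} = \left(2592 + 3\right) \frac{1}{3} = 2595 \cdot \frac{1}{3} = 865$)
$B a = 865 \cdot 11 = 9515$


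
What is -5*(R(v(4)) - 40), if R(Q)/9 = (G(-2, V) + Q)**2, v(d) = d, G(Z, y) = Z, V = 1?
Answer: 20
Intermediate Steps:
R(Q) = 9*(-2 + Q)**2
-5*(R(v(4)) - 40) = -5*(9*(-2 + 4)**2 - 40) = -5*(9*2**2 - 40) = -5*(9*4 - 40) = -5*(36 - 40) = -5*(-4) = 20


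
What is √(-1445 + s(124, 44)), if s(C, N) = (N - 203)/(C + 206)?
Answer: 9*I*√215930/110 ≈ 38.019*I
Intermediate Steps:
s(C, N) = (-203 + N)/(206 + C)
√(-1445 + s(124, 44)) = √(-1445 + (-203 + 44)/(206 + 124)) = √(-1445 - 159/330) = √(-1445 + (1/330)*(-159)) = √(-1445 - 53/110) = √(-159003/110) = 9*I*√215930/110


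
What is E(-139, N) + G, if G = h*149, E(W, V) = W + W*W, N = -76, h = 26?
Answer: 23056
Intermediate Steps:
E(W, V) = W + W**2
G = 3874 (G = 26*149 = 3874)
E(-139, N) + G = -139*(1 - 139) + 3874 = -139*(-138) + 3874 = 19182 + 3874 = 23056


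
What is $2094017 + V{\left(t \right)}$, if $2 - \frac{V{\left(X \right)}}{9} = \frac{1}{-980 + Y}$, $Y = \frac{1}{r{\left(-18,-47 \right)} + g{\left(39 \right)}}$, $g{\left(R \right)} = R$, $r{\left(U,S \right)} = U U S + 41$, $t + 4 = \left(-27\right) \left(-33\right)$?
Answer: $\frac{3454003951863}{1649449} \approx 2.094 \cdot 10^{6}$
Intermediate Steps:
$t = 887$ ($t = -4 - -891 = -4 + 891 = 887$)
$r{\left(U,S \right)} = 41 + S U^{2}$ ($r{\left(U,S \right)} = U^{2} S + 41 = S U^{2} + 41 = 41 + S U^{2}$)
$Y = - \frac{1}{15148}$ ($Y = \frac{1}{\left(41 - 47 \left(-18\right)^{2}\right) + 39} = \frac{1}{\left(41 - 15228\right) + 39} = \frac{1}{-15187 + 39} = \frac{1}{-15148} = - \frac{1}{15148} \approx -6.6015 \cdot 10^{-5}$)
$V{\left(X \right)} = \frac{29705230}{1649449}$ ($V{\left(X \right)} = 18 - \frac{9}{-980 - \frac{1}{15148}} = 18 - \frac{9}{- \frac{14845041}{15148}} = 18 - - \frac{15148}{1649449} = 18 + \frac{15148}{1649449} = \frac{29705230}{1649449}$)
$2094017 + V{\left(t \right)} = 2094017 + \frac{29705230}{1649449} = \frac{3454003951863}{1649449}$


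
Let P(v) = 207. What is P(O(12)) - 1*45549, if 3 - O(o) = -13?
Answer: -45342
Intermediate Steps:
O(o) = 16 (O(o) = 3 - 1*(-13) = 3 + 13 = 16)
P(O(12)) - 1*45549 = 207 - 1*45549 = 207 - 45549 = -45342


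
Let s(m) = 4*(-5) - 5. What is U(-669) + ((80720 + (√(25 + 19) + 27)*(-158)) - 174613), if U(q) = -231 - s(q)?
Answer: -98365 - 316*√11 ≈ -99413.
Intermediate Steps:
s(m) = -25 (s(m) = -20 - 5 = -25)
U(q) = -206 (U(q) = -231 - 1*(-25) = -231 + 25 = -206)
U(-669) + ((80720 + (√(25 + 19) + 27)*(-158)) - 174613) = -206 + ((80720 + (√(25 + 19) + 27)*(-158)) - 174613) = -206 + ((80720 + (√44 + 27)*(-158)) - 174613) = -206 + ((80720 + (2*√11 + 27)*(-158)) - 174613) = -206 + ((80720 + (27 + 2*√11)*(-158)) - 174613) = -206 + ((80720 + (-4266 - 316*√11)) - 174613) = -206 + ((76454 - 316*√11) - 174613) = -206 + (-98159 - 316*√11) = -98365 - 316*√11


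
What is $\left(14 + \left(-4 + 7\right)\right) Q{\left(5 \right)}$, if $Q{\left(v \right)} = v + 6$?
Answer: $187$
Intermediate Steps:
$Q{\left(v \right)} = 6 + v$
$\left(14 + \left(-4 + 7\right)\right) Q{\left(5 \right)} = \left(14 + \left(-4 + 7\right)\right) \left(6 + 5\right) = \left(14 + 3\right) 11 = 17 \cdot 11 = 187$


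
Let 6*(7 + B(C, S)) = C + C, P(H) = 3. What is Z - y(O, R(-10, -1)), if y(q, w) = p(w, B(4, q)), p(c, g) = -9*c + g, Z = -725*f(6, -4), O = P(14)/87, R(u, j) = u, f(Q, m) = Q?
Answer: -13303/3 ≈ -4434.3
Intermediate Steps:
B(C, S) = -7 + C/3 (B(C, S) = -7 + (C + C)/6 = -7 + (2*C)/6 = -7 + C/3)
O = 1/29 (O = 3/87 = 3*(1/87) = 1/29 ≈ 0.034483)
Z = -4350 (Z = -725*6 = -4350)
p(c, g) = g - 9*c
y(q, w) = -17/3 - 9*w (y(q, w) = (-7 + (⅓)*4) - 9*w = (-7 + 4/3) - 9*w = -17/3 - 9*w)
Z - y(O, R(-10, -1)) = -4350 - (-17/3 - 9*(-10)) = -4350 - (-17/3 + 90) = -4350 - 1*253/3 = -4350 - 253/3 = -13303/3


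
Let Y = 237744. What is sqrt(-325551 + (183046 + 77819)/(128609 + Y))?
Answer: I*sqrt(43693575830105214)/366353 ≈ 570.57*I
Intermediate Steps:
sqrt(-325551 + (183046 + 77819)/(128609 + Y)) = sqrt(-325551 + (183046 + 77819)/(128609 + 237744)) = sqrt(-325551 + 260865/366353) = sqrt(-119266324638/366353) = I*sqrt(43693575830105214)/366353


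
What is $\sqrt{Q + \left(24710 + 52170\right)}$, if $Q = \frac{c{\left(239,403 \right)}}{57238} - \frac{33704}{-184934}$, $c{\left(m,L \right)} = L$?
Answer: $\frac{\sqrt{2153559522518461639826722}}{5292626146} \approx 277.27$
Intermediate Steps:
$Q = \frac{1001838977}{5292626146}$ ($Q = \frac{403}{57238} - \frac{33704}{-184934} = 403 \cdot \frac{1}{57238} - - \frac{16852}{92467} = \frac{403}{57238} + \frac{16852}{92467} = \frac{1001838977}{5292626146} \approx 0.18929$)
$\sqrt{Q + \left(24710 + 52170\right)} = \sqrt{\frac{1001838977}{5292626146} + \left(24710 + 52170\right)} = \sqrt{\frac{1001838977}{5292626146} + 76880} = \sqrt{\frac{406898099943457}{5292626146}} = \frac{\sqrt{2153559522518461639826722}}{5292626146}$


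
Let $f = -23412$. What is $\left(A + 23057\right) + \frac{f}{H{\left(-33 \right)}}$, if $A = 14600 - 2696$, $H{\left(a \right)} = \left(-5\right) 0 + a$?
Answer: $\frac{392375}{11} \approx 35670.0$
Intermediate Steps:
$H{\left(a \right)} = a$ ($H{\left(a \right)} = 0 + a = a$)
$A = 11904$ ($A = 14600 - 2696 = 11904$)
$\left(A + 23057\right) + \frac{f}{H{\left(-33 \right)}} = \left(11904 + 23057\right) - \frac{23412}{-33} = 34961 - - \frac{7804}{11} = 34961 + \frac{7804}{11} = \frac{392375}{11}$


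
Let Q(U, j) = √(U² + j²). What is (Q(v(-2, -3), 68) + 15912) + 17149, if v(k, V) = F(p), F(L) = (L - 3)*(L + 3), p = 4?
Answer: 33061 + √4673 ≈ 33129.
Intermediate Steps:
F(L) = (-3 + L)*(3 + L)
v(k, V) = 7 (v(k, V) = -9 + 4² = -9 + 16 = 7)
(Q(v(-2, -3), 68) + 15912) + 17149 = (√(7² + 68²) + 15912) + 17149 = (√(49 + 4624) + 15912) + 17149 = (√4673 + 15912) + 17149 = (15912 + √4673) + 17149 = 33061 + √4673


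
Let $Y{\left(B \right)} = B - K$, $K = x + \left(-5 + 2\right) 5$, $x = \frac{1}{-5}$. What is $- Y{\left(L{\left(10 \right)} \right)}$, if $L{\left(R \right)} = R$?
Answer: $- \frac{126}{5} \approx -25.2$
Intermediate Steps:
$x = - \frac{1}{5} \approx -0.2$
$K = - \frac{76}{5}$ ($K = - \frac{1}{5} + \left(-5 + 2\right) 5 = - \frac{1}{5} - 15 = - \frac{76}{5} \approx -15.2$)
$Y{\left(B \right)} = \frac{76}{5} + B$ ($Y{\left(B \right)} = B - - \frac{76}{5} = B + \frac{76}{5} = \frac{76}{5} + B$)
$- Y{\left(L{\left(10 \right)} \right)} = - (\frac{76}{5} + 10) = \left(-1\right) \frac{126}{5} = - \frac{126}{5}$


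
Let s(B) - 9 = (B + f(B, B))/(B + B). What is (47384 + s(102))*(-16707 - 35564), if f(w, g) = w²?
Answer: -4959942919/2 ≈ -2.4800e+9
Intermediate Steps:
s(B) = 9 + (B + B²)/(2*B) (s(B) = 9 + (B + B²)/(B + B) = 9 + (B + B²)/((2*B)) = 9 + (B + B²)*(1/(2*B)) = 9 + (B + B²)/(2*B))
(47384 + s(102))*(-16707 - 35564) = (47384 + (19/2 + (½)*102))*(-16707 - 35564) = (47384 + (19/2 + 51))*(-52271) = (47384 + 121/2)*(-52271) = (94889/2)*(-52271) = -4959942919/2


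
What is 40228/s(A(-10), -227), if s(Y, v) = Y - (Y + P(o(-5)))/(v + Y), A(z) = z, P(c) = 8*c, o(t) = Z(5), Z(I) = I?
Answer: -794503/195 ≈ -4074.4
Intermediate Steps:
o(t) = 5
s(Y, v) = Y - (40 + Y)/(Y + v) (s(Y, v) = Y - (Y + 8*5)/(v + Y) = Y - (Y + 40)/(Y + v) = Y - (40 + Y)/(Y + v))
40228/s(A(-10), -227) = 40228/(((-40 + (-10)² - 1*(-10) - 10*(-227))/(-10 - 227))) = 40228/(((-40 + 100 + 10 + 2270)/(-237))) = 40228/((-1/237*2340)) = 40228/(-780/79) = 40228*(-79/780) = -794503/195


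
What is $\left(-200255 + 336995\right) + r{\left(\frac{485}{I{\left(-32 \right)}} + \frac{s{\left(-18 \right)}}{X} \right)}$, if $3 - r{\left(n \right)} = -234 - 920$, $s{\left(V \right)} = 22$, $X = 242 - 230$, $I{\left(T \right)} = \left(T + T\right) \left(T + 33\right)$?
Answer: $137897$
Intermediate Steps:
$I{\left(T \right)} = 2 T \left(33 + T\right)$
$X = 12$ ($X = 242 - 230 = 12$)
$r{\left(n \right)} = 1157$ ($r{\left(n \right)} = 3 - \left(-234 - 920\right) = 3 - -1154 = 3 + 1154 = 1157$)
$\left(-200255 + 336995\right) + r{\left(\frac{485}{I{\left(-32 \right)}} + \frac{s{\left(-18 \right)}}{X} \right)} = \left(-200255 + 336995\right) + 1157 = 136740 + 1157 = 137897$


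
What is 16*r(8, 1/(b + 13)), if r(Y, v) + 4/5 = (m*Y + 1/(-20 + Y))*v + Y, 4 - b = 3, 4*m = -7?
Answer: 10406/105 ≈ 99.105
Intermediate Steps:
m = -7/4 (m = (¼)*(-7) = -7/4 ≈ -1.7500)
b = 1 (b = 4 - 1*3 = 4 - 3 = 1)
r(Y, v) = -⅘ + Y + v*(1/(-20 + Y) - 7*Y/4) (r(Y, v) = -⅘ + ((-7*Y/4 + 1/(-20 + Y))*v + Y) = -⅘ + ((1/(-20 + Y) - 7*Y/4)*v + Y) = -⅘ + (v*(1/(-20 + Y) - 7*Y/4) + Y) = -⅘ + (Y + v*(1/(-20 + Y) - 7*Y/4)) = -⅘ + Y + v*(1/(-20 + Y) - 7*Y/4))
16*r(8, 1/(b + 13)) = 16*((16 + 1/(1 + 13) + 8² - 104/5*8 + 35*8/(1 + 13) - 7/4*8²/(1 + 13))/(-20 + 8)) = 16*((16 + 1/14 + 64 - 832/5 + 35*8/14 - 7/4*64/14)/(-12)) = 16*(-(16 + 1/14 + 64 - 832/5 + 35*8*(1/14) - 7/4*1/14*64)/12) = 16*(-(16 + 1/14 + 64 - 832/5 + 20 - 8)/12) = 16*(-1/12*(-5203/70)) = 16*(5203/840) = 10406/105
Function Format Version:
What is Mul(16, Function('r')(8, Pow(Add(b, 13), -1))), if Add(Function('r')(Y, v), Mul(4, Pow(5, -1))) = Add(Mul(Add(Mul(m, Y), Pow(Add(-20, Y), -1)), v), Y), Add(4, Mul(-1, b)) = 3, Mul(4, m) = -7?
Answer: Rational(10406, 105) ≈ 99.105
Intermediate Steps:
m = Rational(-7, 4) (m = Mul(Rational(1, 4), -7) = Rational(-7, 4) ≈ -1.7500)
b = 1 (b = Add(4, Mul(-1, 3)) = Add(4, -3) = 1)
Function('r')(Y, v) = Add(Rational(-4, 5), Y, Mul(v, Add(Pow(Add(-20, Y), -1), Mul(Rational(-7, 4), Y)))) (Function('r')(Y, v) = Add(Rational(-4, 5), Add(Mul(Add(Mul(Rational(-7, 4), Y), Pow(Add(-20, Y), -1)), v), Y)) = Add(Rational(-4, 5), Add(Mul(Add(Pow(Add(-20, Y), -1), Mul(Rational(-7, 4), Y)), v), Y)) = Add(Rational(-4, 5), Add(Mul(v, Add(Pow(Add(-20, Y), -1), Mul(Rational(-7, 4), Y))), Y)) = Add(Rational(-4, 5), Add(Y, Mul(v, Add(Pow(Add(-20, Y), -1), Mul(Rational(-7, 4), Y))))) = Add(Rational(-4, 5), Y, Mul(v, Add(Pow(Add(-20, Y), -1), Mul(Rational(-7, 4), Y)))))
Mul(16, Function('r')(8, Pow(Add(b, 13), -1))) = Mul(16, Mul(Pow(Add(-20, 8), -1), Add(16, Pow(Add(1, 13), -1), Pow(8, 2), Mul(Rational(-104, 5), 8), Mul(35, 8, Pow(Add(1, 13), -1)), Mul(Rational(-7, 4), Pow(Add(1, 13), -1), Pow(8, 2))))) = Mul(16, Mul(Pow(-12, -1), Add(16, Pow(14, -1), 64, Rational(-832, 5), Mul(35, 8, Pow(14, -1)), Mul(Rational(-7, 4), Pow(14, -1), 64)))) = Mul(16, Mul(Rational(-1, 12), Add(16, Rational(1, 14), 64, Rational(-832, 5), Mul(35, 8, Rational(1, 14)), Mul(Rational(-7, 4), Rational(1, 14), 64)))) = Mul(16, Mul(Rational(-1, 12), Add(16, Rational(1, 14), 64, Rational(-832, 5), 20, -8))) = Mul(16, Mul(Rational(-1, 12), Rational(-5203, 70))) = Mul(16, Rational(5203, 840)) = Rational(10406, 105)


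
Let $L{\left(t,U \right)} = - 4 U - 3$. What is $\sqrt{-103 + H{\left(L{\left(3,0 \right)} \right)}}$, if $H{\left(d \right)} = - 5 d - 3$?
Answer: $i \sqrt{91} \approx 9.5394 i$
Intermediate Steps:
$L{\left(t,U \right)} = -3 - 4 U$
$H{\left(d \right)} = -3 - 5 d$
$\sqrt{-103 + H{\left(L{\left(3,0 \right)} \right)}} = \sqrt{-103 - \left(3 + 5 \left(-3 - 0\right)\right)} = \sqrt{-103 - \left(3 + 5 \left(-3 + 0\right)\right)} = \sqrt{-103 - -12} = \sqrt{-103 + \left(-3 + 15\right)} = \sqrt{-103 + 12} = \sqrt{-91} = i \sqrt{91}$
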